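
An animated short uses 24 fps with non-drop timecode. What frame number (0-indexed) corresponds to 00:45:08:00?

frame 64992

Total seconds to the label: (0 × 3600 + 45 × 60 + 8) = 2708.
Frame index = 2708 × 24 + 0 = 64992.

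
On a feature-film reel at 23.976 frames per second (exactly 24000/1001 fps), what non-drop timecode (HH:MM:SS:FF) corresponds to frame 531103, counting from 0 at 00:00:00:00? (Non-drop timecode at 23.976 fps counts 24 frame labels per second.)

531103 ÷ 24 = 22129 full seconds, remainder 7 frames.
22129 s = 6 h 8 min 49 s.
Timecode: 06:08:49:07.

06:08:49:07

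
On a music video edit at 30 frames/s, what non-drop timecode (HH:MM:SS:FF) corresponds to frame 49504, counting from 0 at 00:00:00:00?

49504 ÷ 30 = 1650 full seconds, remainder 4 frames.
1650 s = 0 h 27 min 30 s.
Timecode: 00:27:30:04.

00:27:30:04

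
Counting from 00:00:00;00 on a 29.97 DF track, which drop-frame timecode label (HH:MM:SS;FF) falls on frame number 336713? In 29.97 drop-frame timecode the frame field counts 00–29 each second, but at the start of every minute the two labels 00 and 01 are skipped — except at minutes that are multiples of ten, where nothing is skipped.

Each 10-minute DF block holds 10 × 60 × 30 − 9 × 2 = 17982 frames. 336713 ÷ 17982 → 18 full blocks, remainder 13037.
Within the partial block the first minute is 1800 frames and each further minute 1798, so 7 further minute boundaries passed. Total skipped labels = 18 × 18 + 2 × 7 = 338.
Non-drop label index = 336713 + 338 = 337051; at 30 labels/s that is 03:07:15:01, i.e. DF 03:07:15;01.

03:07:15;01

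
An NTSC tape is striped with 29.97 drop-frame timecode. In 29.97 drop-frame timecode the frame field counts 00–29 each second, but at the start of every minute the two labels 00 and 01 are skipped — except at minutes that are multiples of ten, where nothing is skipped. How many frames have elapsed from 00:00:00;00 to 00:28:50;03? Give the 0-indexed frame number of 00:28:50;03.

51851

As if non-drop at 30 labels/s: (0 × 3600 + 28 × 60 + 50) × 30 + 3 = 51903.
Minute boundaries passed: 28; those not divisible by 10: 28 − 2 = 26; dropped labels = 2 × 26 = 52.
Actual frame index = 51903 − 52 = 51851.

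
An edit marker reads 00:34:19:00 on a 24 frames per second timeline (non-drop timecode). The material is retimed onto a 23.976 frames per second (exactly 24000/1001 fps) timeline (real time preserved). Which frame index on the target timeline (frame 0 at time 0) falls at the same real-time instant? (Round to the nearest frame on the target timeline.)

Source frame index: (0×3600 + 34×60 + 19) × 24 + 0 = 49416.
Real time: 49416 / (24) = 2059 s.
Target frame: (2059) × (24000/1001) = 49416000/1001 ≈ 49366.633 → 49367.

frame 49367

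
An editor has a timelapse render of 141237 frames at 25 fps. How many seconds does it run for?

5649.48 seconds

Running time = 141237 / (25) = 5649.48 s.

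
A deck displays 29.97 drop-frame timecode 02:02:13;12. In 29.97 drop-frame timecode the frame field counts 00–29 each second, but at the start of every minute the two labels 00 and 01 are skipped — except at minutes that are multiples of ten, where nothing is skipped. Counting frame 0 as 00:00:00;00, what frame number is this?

219782

As if non-drop at 30 labels/s: (2 × 3600 + 2 × 60 + 13) × 30 + 12 = 220002.
Minute boundaries passed: 122; those not divisible by 10: 122 − 12 = 110; dropped labels = 2 × 110 = 220.
Actual frame index = 220002 − 220 = 219782.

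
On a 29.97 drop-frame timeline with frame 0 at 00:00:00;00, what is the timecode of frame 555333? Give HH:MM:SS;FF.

Each 10-minute DF block holds 10 × 60 × 30 − 9 × 2 = 17982 frames. 555333 ÷ 17982 → 30 full blocks, remainder 15873.
Within the partial block the first minute is 1800 frames and each further minute 1798, so 8 further minute boundaries passed. Total skipped labels = 18 × 30 + 2 × 8 = 556.
Non-drop label index = 555333 + 556 = 555889; at 30 labels/s that is 05:08:49:19, i.e. DF 05:08:49;19.

05:08:49;19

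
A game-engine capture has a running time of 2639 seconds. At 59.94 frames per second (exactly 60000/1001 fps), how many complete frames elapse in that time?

Frames = 2639 × 60000/1001 = 1740000/11 ≈ 158181.8182.
Complete frames: 158181.

158181 frames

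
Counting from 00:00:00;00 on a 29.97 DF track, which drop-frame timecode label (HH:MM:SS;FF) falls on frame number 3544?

Each 10-minute DF block holds 10 × 60 × 30 − 9 × 2 = 17982 frames. 3544 ÷ 17982 → 0 full blocks, remainder 3544.
Within the partial block the first minute is 1800 frames and each further minute 1798, so 1 further minute boundary passed. Total skipped labels = 18 × 0 + 2 × 1 = 2.
Non-drop label index = 3544 + 2 = 3546; at 30 labels/s that is 00:01:58:06, i.e. DF 00:01:58;06.

00:01:58;06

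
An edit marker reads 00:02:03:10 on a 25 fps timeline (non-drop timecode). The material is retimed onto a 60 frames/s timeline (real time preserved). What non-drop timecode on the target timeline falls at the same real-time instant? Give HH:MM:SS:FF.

00:02:03:24

Source frame index: (0×3600 + 2×60 + 3) × 25 + 10 = 3085.
Real time: 3085 / (25) = 617/5 s.
Target frame: (617/5) × (60) = 7404.
At 60 labels/s: frame 7404 → 00:02:03:24.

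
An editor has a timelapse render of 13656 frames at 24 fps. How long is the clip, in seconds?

Running time = 13656 / (24) = 569 s.

569 seconds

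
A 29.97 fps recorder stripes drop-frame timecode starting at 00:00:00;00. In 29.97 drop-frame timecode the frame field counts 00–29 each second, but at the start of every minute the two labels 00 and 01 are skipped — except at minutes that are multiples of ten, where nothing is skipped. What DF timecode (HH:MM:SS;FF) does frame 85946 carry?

Ten DF minutes hold 17982 frames, so frame 85946 lies in block 4 (frames 71928–89909) with 14018 frames into that block.
The block's first minute is 1800 frames and the rest 1798 each; 14018 frames reaches minute 7, so 4 × 18 + 7 × 2 = 86 labels have been skipped so far.
Adding those back, label number 85946 + 86 = 86032 at 30 labels/s is 2867 s + 22 f = 0 h 47 min 47 s frame 22, i.e. 00:47:47;22.

00:47:47;22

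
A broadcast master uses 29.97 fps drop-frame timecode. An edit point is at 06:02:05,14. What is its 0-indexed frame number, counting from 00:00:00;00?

Complete 10-minute blocks: 36, each 17982 frames → 647352.
Remaining 2 whole minutes in the current block: 1800 + 1 × 1798 = 3598 frames.
Within the current minute: 5 × 30 + 14 − 2 = 162 (labels ;00/;01 skipped at this minute). Total = 647352 + 3598 + 162 = 651112.

651112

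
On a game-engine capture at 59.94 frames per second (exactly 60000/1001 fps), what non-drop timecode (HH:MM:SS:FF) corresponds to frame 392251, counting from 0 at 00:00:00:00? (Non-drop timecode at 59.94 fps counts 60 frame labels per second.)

392251 ÷ 60 = 6537 full seconds, remainder 31 frames.
6537 s = 1 h 48 min 57 s.
Timecode: 01:48:57:31.

01:48:57:31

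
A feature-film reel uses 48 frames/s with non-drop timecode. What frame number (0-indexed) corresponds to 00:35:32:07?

frame 102343

Total seconds to the label: (0 × 3600 + 35 × 60 + 32) = 2132.
Frame index = 2132 × 48 + 7 = 102343.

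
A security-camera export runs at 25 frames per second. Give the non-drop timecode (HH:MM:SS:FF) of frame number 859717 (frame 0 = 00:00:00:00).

859717 ÷ 25 = 34388 full seconds, remainder 17 frames.
34388 s = 9 h 33 min 8 s.
Timecode: 09:33:08:17.

09:33:08:17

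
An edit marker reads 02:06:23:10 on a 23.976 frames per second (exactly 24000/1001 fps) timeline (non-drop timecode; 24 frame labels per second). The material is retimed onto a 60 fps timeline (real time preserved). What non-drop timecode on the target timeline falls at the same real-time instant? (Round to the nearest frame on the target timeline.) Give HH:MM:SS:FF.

Source frame index: (2×3600 + 6×60 + 23) × 24 + 10 = 182002.
Real time: 182002 / (24000/1001) = 91092001/12000 s.
Target frame: (91092001/12000) × (60) = 91092001/200 ≈ 455460.005 → 455460.
At 60 labels/s: frame 455460 → 02:06:31:00.

02:06:31:00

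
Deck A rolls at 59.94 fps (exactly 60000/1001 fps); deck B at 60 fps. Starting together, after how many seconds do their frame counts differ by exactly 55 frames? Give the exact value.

The gap grows by |60 − 60000/1001| = 60/1001 frames per second.
Time for a 55-frame gap: 55 ÷ (60/1001) = 11011/12 s.

11011/12 seconds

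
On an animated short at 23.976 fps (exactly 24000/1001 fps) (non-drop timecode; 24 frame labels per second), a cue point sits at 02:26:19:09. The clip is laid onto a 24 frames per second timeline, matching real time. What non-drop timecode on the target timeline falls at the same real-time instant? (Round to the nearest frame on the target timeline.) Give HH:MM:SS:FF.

Source frame index: (2×3600 + 26×60 + 19) × 24 + 9 = 210705.
Real time: 210705 / (24000/1001) = 14061047/1600 s.
Target frame: (14061047/1600) × (24) = 42183141/200 ≈ 210915.705 → 210916.
At 24 labels/s: frame 210916 → 02:26:28:04.

02:26:28:04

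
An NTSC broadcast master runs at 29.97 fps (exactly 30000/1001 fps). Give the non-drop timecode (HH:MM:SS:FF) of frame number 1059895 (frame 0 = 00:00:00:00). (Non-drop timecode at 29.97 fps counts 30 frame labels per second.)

1059895 ÷ 30 = 35329 full seconds, remainder 25 frames.
35329 s = 9 h 48 min 49 s.
Timecode: 09:48:49:25.

09:48:49:25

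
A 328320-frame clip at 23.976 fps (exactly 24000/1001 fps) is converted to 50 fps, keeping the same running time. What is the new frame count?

Target frames = source frames × (target rate / source rate) = 328320 × (50)/(24000/1001) = 328320 × 1001/480 = 684684.

684684 frames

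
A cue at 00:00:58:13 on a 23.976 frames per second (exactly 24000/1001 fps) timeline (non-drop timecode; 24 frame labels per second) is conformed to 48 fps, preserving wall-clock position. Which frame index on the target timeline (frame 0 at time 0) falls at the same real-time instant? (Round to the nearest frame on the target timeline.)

Source frame index: (0×3600 + 0×60 + 58) × 24 + 13 = 1405.
Real time: 1405 / (24000/1001) = 281281/4800 s.
Target frame: (281281/4800) × (48) = 281281/100 ≈ 2812.810 → 2813.

frame 2813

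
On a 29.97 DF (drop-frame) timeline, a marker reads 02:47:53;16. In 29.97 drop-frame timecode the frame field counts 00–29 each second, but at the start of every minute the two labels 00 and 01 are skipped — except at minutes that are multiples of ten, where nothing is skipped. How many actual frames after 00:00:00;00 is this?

Complete 10-minute blocks: 16, each 17982 frames → 287712.
Remaining 7 whole minutes in the current block: 1800 + 6 × 1798 = 12588 frames.
Within the current minute: 53 × 30 + 16 − 2 = 1604 (labels ;00/;01 skipped at this minute). Total = 287712 + 12588 + 1604 = 301904.

301904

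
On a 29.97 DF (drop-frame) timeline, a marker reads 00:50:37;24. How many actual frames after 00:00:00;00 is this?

Complete 10-minute blocks: 5, each 17982 frames → 89910.
Remaining 0 whole minutes in the current block: 0 frames.
Within the current minute: 37 × 30 + 24 = 1134. Total = 89910 + 0 + 1134 = 91044.

91044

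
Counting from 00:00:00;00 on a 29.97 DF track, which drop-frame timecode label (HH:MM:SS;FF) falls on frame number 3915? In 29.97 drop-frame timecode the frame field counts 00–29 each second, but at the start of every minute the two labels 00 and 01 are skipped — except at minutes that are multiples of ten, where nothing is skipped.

00:02:10;19

Ten DF minutes hold 17982 frames, so frame 3915 lies in block 0 (frames 0–17981) with 3915 frames into that block.
The block's first minute is 1800 frames and the rest 1798 each; 3915 frames reaches minute 2, so 0 × 18 + 2 × 2 = 4 labels have been skipped so far.
Adding those back, label number 3915 + 4 = 3919 at 30 labels/s is 130 s + 19 f = 0 h 2 min 10 s frame 19, i.e. 00:02:10;19.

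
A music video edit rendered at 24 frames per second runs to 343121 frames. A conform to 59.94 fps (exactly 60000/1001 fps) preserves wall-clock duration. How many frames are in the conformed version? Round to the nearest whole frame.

856946 frames

Frames at target rate = 343121 × (60000/1001) / (24) = 857802500/1001 ≈ 856945.554.
Nearest whole frame: 856946.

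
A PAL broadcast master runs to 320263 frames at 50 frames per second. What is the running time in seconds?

6405.26 seconds

Running time = 320263 / (50) = 6405.26 s.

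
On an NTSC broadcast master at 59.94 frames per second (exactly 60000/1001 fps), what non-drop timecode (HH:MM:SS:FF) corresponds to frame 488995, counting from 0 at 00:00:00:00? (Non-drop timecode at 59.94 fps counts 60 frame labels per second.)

02:15:49:55

488995 ÷ 60 = 8149 full seconds, remainder 55 frames.
8149 s = 2 h 15 min 49 s.
Timecode: 02:15:49:55.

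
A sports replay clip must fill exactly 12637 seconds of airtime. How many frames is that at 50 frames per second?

631850 frames

Frames = 12637 × 50 = 631850.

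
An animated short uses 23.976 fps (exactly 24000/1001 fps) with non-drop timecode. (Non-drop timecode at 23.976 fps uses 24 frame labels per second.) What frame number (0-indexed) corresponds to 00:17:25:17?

Total seconds to the label: (0 × 3600 + 17 × 60 + 25) = 1045.
Frame index = 1045 × 24 + 17 = 25097.

frame 25097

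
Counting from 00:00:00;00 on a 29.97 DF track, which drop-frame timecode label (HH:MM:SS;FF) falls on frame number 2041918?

18:55:32;02

Ten DF minutes hold 17982 frames, so frame 2041918 lies in block 113 (frames 2031966–2049947) with 9952 frames into that block.
The block's first minute is 1800 frames and the rest 1798 each; 9952 frames reaches minute 5, so 113 × 18 + 5 × 2 = 2044 labels have been skipped so far.
Adding those back, label number 2041918 + 2044 = 2043962 at 30 labels/s is 68132 s + 2 f = 18 h 55 min 32 s frame 2, i.e. 18:55:32;02.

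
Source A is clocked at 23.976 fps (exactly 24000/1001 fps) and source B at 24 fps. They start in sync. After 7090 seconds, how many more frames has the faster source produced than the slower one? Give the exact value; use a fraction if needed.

170160/1001 frames

A emits 24000/1001 × 7090 = 170160000/1001 frames; B emits 24 × 7090 = 170160.
Difference = 170160/1001 frames (≈ 169.9900); B is ahead of A.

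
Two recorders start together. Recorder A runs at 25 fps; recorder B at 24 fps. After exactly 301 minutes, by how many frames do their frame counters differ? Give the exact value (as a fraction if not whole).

18060 frames

301 min = 18060 s.
A emits 25 × 18060 = 451500 frames; B emits 24 × 18060 = 433440.
Difference = 18060 frames; B is behind A.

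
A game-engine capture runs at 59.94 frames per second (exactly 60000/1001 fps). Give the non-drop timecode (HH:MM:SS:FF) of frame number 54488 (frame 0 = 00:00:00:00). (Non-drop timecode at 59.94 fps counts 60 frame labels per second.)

00:15:08:08

54488 ÷ 60 = 908 full seconds, remainder 8 frames.
908 s = 0 h 15 min 8 s.
Timecode: 00:15:08:08.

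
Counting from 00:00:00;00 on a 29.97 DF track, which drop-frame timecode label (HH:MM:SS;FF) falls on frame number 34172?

Each 10-minute DF block holds 10 × 60 × 30 − 9 × 2 = 17982 frames. 34172 ÷ 17982 → 1 full block, remainder 16190.
Within the partial block the first minute is 1800 frames and each further minute 1798, so 9 further minute boundaries passed. Total skipped labels = 18 × 1 + 2 × 9 = 36.
Non-drop label index = 34172 + 36 = 34208; at 30 labels/s that is 00:19:00:08, i.e. DF 00:19:00;08.

00:19:00;08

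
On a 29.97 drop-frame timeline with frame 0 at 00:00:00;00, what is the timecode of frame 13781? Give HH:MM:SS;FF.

Ten DF minutes hold 17982 frames, so frame 13781 lies in block 0 (frames 0–17981) with 13781 frames into that block.
The block's first minute is 1800 frames and the rest 1798 each; 13781 frames reaches minute 7, so 0 × 18 + 7 × 2 = 14 labels have been skipped so far.
Adding those back, label number 13781 + 14 = 13795 at 30 labels/s is 459 s + 25 f = 0 h 7 min 39 s frame 25, i.e. 00:07:39;25.

00:07:39;25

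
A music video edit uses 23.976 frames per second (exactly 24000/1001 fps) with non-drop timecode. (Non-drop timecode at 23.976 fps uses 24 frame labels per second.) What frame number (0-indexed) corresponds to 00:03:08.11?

Total seconds to the label: (0 × 3600 + 3 × 60 + 8) = 188.
Frame index = 188 × 24 + 11 = 4523.

4523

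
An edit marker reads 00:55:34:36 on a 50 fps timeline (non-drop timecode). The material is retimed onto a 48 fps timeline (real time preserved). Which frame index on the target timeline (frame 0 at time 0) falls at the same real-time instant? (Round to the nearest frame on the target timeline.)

Source frame index: (0×3600 + 55×60 + 34) × 50 + 36 = 166736.
Real time: 166736 / (50) = 83368/25 s.
Target frame: (83368/25) × (48) = 4001664/25 ≈ 160066.560 → 160067.

frame 160067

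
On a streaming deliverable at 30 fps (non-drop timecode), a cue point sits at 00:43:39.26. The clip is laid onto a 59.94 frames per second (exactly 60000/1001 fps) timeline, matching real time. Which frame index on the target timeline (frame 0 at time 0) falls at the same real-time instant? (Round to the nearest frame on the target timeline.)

frame 157035

Source frame index: (0×3600 + 43×60 + 39) × 30 + 26 = 78596.
Real time: 78596 / (30) = 39298/15 s.
Target frame: (39298/15) × (60000/1001) = 22456000/143 ≈ 157034.965 → 157035.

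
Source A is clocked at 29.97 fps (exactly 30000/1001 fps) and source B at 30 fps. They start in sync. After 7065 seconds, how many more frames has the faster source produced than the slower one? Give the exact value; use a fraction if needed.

211950/1001 frames

A emits 30000/1001 × 7065 = 211950000/1001 frames; B emits 30 × 7065 = 211950.
Difference = 211950/1001 frames (≈ 211.7383); B is ahead of A.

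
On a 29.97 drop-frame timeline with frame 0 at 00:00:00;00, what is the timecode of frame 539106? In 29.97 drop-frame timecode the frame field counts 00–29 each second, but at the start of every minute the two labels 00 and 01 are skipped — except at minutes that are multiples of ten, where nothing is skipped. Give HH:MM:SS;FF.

Each 10-minute DF block holds 10 × 60 × 30 − 9 × 2 = 17982 frames. 539106 ÷ 17982 → 29 full blocks, remainder 17628.
Within the partial block the first minute is 1800 frames and each further minute 1798, so 9 further minute boundaries passed. Total skipped labels = 18 × 29 + 2 × 9 = 540.
Non-drop label index = 539106 + 540 = 539646; at 30 labels/s that is 04:59:48:06, i.e. DF 04:59:48;06.

04:59:48;06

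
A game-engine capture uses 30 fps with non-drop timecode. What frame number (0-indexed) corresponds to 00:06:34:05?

Total seconds to the label: (0 × 3600 + 6 × 60 + 34) = 394.
Frame index = 394 × 30 + 5 = 11825.

frame 11825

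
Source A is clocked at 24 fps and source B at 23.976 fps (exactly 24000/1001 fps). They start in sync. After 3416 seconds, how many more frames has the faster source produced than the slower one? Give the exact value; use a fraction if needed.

11712/143 frames

A emits 24 × 3416 = 81984 frames; B emits 24000/1001 × 3416 = 11712000/143.
Difference = 11712/143 frames (≈ 81.9021); B is behind A.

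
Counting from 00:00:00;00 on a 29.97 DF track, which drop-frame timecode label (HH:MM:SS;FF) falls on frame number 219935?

02:02:18;15

Ten DF minutes hold 17982 frames, so frame 219935 lies in block 12 (frames 215784–233765) with 4151 frames into that block.
The block's first minute is 1800 frames and the rest 1798 each; 4151 frames reaches minute 2, so 12 × 18 + 2 × 2 = 220 labels have been skipped so far.
Adding those back, label number 219935 + 220 = 220155 at 30 labels/s is 7338 s + 15 f = 2 h 2 min 18 s frame 15, i.e. 02:02:18;15.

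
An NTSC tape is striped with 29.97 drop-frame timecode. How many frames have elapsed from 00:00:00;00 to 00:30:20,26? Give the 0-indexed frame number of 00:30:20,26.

54572

Complete 10-minute blocks: 3, each 17982 frames → 53946.
Remaining 0 whole minutes in the current block: 0 frames.
Within the current minute: 20 × 30 + 26 = 626. Total = 53946 + 0 + 626 = 54572.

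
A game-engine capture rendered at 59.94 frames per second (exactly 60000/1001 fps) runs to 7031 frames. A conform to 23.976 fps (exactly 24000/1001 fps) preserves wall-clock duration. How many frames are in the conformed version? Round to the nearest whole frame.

Frames at target rate = 7031 × (24000/1001) / (60000/1001) = 14062/5 ≈ 2812.400.
Nearest whole frame: 2812.

2812 frames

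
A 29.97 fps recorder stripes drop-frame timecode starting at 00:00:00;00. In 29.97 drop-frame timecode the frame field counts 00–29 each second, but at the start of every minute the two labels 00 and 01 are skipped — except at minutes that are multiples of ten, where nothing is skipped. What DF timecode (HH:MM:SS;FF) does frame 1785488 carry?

Ten DF minutes hold 17982 frames, so frame 1785488 lies in block 99 (frames 1780218–1798199) with 5270 frames into that block.
The block's first minute is 1800 frames and the rest 1798 each; 5270 frames reaches minute 2, so 99 × 18 + 2 × 2 = 1786 labels have been skipped so far.
Adding those back, label number 1785488 + 1786 = 1787274 at 30 labels/s is 59575 s + 24 f = 16 h 32 min 55 s frame 24, i.e. 16:32:55;24.

16:32:55;24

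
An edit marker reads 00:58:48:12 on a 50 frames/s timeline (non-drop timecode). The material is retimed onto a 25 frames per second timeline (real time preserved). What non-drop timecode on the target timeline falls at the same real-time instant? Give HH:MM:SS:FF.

Source frame index: (0×3600 + 58×60 + 48) × 50 + 12 = 176412.
Real time: 176412 / (50) = 88206/25 s.
Target frame: (88206/25) × (25) = 88206.
At 25 labels/s: frame 88206 → 00:58:48:06.

00:58:48:06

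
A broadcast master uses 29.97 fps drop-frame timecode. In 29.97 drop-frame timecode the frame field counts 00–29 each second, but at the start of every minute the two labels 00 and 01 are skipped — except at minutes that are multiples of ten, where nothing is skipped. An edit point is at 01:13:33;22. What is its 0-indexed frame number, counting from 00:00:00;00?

132280

As if non-drop at 30 labels/s: (1 × 3600 + 13 × 60 + 33) × 30 + 22 = 132412.
Minute boundaries passed: 73; those not divisible by 10: 73 − 7 = 66; dropped labels = 2 × 66 = 132.
Actual frame index = 132412 − 132 = 132280.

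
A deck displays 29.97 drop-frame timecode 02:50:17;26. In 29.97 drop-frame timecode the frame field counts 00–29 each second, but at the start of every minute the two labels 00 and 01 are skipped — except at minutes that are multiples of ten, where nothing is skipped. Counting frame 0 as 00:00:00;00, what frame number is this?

As if non-drop at 30 labels/s: (2 × 3600 + 50 × 60 + 17) × 30 + 26 = 306536.
Minute boundaries passed: 170; those not divisible by 10: 170 − 17 = 153; dropped labels = 2 × 153 = 306.
Actual frame index = 306536 − 306 = 306230.

306230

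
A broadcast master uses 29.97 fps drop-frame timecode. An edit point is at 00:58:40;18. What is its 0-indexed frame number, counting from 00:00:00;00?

Complete 10-minute blocks: 5, each 17982 frames → 89910.
Remaining 8 whole minutes in the current block: 1800 + 7 × 1798 = 14386 frames.
Within the current minute: 40 × 30 + 18 − 2 = 1216 (labels ;00/;01 skipped at this minute). Total = 89910 + 14386 + 1216 = 105512.

105512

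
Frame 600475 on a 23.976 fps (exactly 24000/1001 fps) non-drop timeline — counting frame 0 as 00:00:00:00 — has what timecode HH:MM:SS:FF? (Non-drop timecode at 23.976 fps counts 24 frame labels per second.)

600475 ÷ 24 = 25019 full seconds, remainder 19 frames.
25019 s = 6 h 56 min 59 s.
Timecode: 06:56:59:19.

06:56:59:19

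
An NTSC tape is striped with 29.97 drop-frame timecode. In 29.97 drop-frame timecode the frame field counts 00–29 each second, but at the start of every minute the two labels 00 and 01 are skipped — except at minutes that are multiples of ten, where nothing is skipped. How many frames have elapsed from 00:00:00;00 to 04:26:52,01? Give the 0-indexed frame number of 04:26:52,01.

479881

As if non-drop at 30 labels/s: (4 × 3600 + 26 × 60 + 52) × 30 + 1 = 480361.
Minute boundaries passed: 266; those not divisible by 10: 266 − 26 = 240; dropped labels = 2 × 240 = 480.
Actual frame index = 480361 − 480 = 479881.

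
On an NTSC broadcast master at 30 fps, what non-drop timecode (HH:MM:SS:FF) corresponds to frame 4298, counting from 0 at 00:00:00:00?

4298 ÷ 30 = 143 full seconds, remainder 8 frames.
143 s = 0 h 2 min 23 s.
Timecode: 00:02:23:08.

00:02:23:08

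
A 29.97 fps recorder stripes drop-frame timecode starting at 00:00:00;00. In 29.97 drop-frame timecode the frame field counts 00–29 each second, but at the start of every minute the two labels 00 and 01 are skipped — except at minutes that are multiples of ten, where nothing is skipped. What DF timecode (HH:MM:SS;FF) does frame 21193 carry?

00:11:47;03

Each 10-minute DF block holds 10 × 60 × 30 − 9 × 2 = 17982 frames. 21193 ÷ 17982 → 1 full block, remainder 3211.
Within the partial block the first minute is 1800 frames and each further minute 1798, so 1 further minute boundary passed. Total skipped labels = 18 × 1 + 2 × 1 = 20.
Non-drop label index = 21193 + 20 = 21213; at 30 labels/s that is 00:11:47:03, i.e. DF 00:11:47;03.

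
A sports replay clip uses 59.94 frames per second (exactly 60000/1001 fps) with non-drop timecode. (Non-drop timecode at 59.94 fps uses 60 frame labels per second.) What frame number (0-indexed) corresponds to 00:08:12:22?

Total seconds to the label: (0 × 3600 + 8 × 60 + 12) = 492.
Frame index = 492 × 60 + 22 = 29542.

29542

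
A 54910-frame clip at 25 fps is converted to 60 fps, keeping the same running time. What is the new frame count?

Target frames = source frames × (target rate / source rate) = 54910 × (60)/(25) = 54910 × 12/5 = 131784.

131784 frames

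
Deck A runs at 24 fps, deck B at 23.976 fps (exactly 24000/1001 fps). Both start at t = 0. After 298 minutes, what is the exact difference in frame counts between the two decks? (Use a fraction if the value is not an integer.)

429120/1001 frames

298 min = 17880 s.
A emits 24 × 17880 = 429120 frames; B emits 24000/1001 × 17880 = 429120000/1001.
Difference = 429120/1001 frames (≈ 428.6913); B is behind A.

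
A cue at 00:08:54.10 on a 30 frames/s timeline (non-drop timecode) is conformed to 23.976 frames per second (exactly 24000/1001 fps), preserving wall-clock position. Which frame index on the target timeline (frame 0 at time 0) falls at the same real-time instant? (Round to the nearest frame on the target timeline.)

Source frame index: (0×3600 + 8×60 + 54) × 30 + 10 = 16030.
Real time: 16030 / (30) = 1603/3 s.
Target frame: (1603/3) × (24000/1001) = 1832000/143 ≈ 12811.189 → 12811.

frame 12811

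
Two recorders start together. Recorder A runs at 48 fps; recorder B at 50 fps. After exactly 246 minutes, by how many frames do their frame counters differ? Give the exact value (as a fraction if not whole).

246 min = 14760 s.
A emits 48 × 14760 = 708480 frames; B emits 50 × 14760 = 738000.
Difference = 29520 frames; B is ahead of A.

29520 frames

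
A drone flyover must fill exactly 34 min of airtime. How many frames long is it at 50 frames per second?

102000 frames

34 min = 2040 s.
Frames = 2040 × 50 = 102000.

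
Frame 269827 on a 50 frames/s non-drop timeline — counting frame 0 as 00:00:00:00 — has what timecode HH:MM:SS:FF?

01:29:56:27

269827 ÷ 50 = 5396 full seconds, remainder 27 frames.
5396 s = 1 h 29 min 56 s.
Timecode: 01:29:56:27.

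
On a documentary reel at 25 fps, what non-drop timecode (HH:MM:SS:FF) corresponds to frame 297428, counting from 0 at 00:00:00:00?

03:18:17:03

297428 ÷ 25 = 11897 full seconds, remainder 3 frames.
11897 s = 3 h 18 min 17 s.
Timecode: 03:18:17:03.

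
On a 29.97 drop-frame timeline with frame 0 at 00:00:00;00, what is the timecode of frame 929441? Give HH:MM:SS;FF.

08:36:52;11

Each 10-minute DF block holds 10 × 60 × 30 − 9 × 2 = 17982 frames. 929441 ÷ 17982 → 51 full blocks, remainder 12359.
Within the partial block the first minute is 1800 frames and each further minute 1798, so 6 further minute boundaries passed. Total skipped labels = 18 × 51 + 2 × 6 = 930.
Non-drop label index = 929441 + 930 = 930371; at 30 labels/s that is 08:36:52:11, i.e. DF 08:36:52;11.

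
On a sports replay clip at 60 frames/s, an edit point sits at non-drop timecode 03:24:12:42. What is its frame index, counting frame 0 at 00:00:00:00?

735162

Total seconds to the label: (3 × 3600 + 24 × 60 + 12) = 12252.
Frame index = 12252 × 60 + 42 = 735162.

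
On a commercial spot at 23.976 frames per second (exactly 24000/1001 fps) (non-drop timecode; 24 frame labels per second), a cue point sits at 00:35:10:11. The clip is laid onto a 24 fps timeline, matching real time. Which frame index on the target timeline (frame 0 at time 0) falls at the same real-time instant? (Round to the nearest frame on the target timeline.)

frame 50702

Source frame index: (0×3600 + 35×60 + 10) × 24 + 11 = 50651.
Real time: 50651 / (24000/1001) = 50701651/24000 s.
Target frame: (50701651/24000) × (24) = 50701651/1000 ≈ 50701.651 → 50702.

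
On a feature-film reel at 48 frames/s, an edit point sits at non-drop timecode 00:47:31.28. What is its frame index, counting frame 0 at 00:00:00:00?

Total seconds to the label: (0 × 3600 + 47 × 60 + 31) = 2851.
Frame index = 2851 × 48 + 28 = 136876.

frame 136876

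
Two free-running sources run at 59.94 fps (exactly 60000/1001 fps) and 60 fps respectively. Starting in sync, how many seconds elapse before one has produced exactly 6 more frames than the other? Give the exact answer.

The gap grows by |60 − 60000/1001| = 60/1001 frames per second.
Time for a 6-frame gap: 6 ÷ (60/1001) = 100.1 s.

100.1 seconds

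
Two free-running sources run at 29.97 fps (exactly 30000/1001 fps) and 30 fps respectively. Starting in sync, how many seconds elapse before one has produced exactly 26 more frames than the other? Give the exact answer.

The gap grows by |30 − 30000/1001| = 30/1001 frames per second.
Time for a 26-frame gap: 26 ÷ (30/1001) = 13013/15 s.

13013/15 seconds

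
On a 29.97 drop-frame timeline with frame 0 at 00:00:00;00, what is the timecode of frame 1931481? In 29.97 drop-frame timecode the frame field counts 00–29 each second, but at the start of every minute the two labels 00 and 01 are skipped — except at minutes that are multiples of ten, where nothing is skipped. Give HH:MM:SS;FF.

17:54:07;05

Ten DF minutes hold 17982 frames, so frame 1931481 lies in block 107 (frames 1924074–1942055) with 7407 frames into that block.
The block's first minute is 1800 frames and the rest 1798 each; 7407 frames reaches minute 4, so 107 × 18 + 4 × 2 = 1934 labels have been skipped so far.
Adding those back, label number 1931481 + 1934 = 1933415 at 30 labels/s is 64447 s + 5 f = 17 h 54 min 7 s frame 5, i.e. 17:54:07;05.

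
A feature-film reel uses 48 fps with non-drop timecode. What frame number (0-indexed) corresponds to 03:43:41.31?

Total seconds to the label: (3 × 3600 + 43 × 60 + 41) = 13421.
Frame index = 13421 × 48 + 31 = 644239.

644239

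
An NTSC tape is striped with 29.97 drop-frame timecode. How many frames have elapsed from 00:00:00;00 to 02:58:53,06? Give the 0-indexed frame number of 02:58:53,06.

321674

As if non-drop at 30 labels/s: (2 × 3600 + 58 × 60 + 53) × 30 + 6 = 321996.
Minute boundaries passed: 178; those not divisible by 10: 178 − 17 = 161; dropped labels = 2 × 161 = 322.
Actual frame index = 321996 − 322 = 321674.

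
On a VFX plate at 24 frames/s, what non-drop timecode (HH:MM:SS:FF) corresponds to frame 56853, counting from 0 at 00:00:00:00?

00:39:28:21

56853 ÷ 24 = 2368 full seconds, remainder 21 frames.
2368 s = 0 h 39 min 28 s.
Timecode: 00:39:28:21.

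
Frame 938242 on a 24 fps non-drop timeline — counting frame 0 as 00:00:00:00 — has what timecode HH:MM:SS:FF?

10:51:33:10

938242 ÷ 24 = 39093 full seconds, remainder 10 frames.
39093 s = 10 h 51 min 33 s.
Timecode: 10:51:33:10.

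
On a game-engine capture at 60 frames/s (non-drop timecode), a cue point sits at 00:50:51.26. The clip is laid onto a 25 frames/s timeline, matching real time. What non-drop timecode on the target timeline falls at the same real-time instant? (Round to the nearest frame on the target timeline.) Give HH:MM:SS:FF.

00:50:51:11

Source frame index: (0×3600 + 50×60 + 51) × 60 + 26 = 183086.
Real time: 183086 / (60) = 91543/30 s.
Target frame: (91543/30) × (25) = 457715/6 ≈ 76285.833 → 76286.
At 25 labels/s: frame 76286 → 00:50:51:11.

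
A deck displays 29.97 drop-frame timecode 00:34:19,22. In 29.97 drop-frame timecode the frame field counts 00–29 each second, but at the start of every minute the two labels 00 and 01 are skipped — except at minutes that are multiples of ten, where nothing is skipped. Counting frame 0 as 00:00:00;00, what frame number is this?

61730

As if non-drop at 30 labels/s: (0 × 3600 + 34 × 60 + 19) × 30 + 22 = 61792.
Minute boundaries passed: 34; those not divisible by 10: 34 − 3 = 31; dropped labels = 2 × 31 = 62.
Actual frame index = 61792 − 62 = 61730.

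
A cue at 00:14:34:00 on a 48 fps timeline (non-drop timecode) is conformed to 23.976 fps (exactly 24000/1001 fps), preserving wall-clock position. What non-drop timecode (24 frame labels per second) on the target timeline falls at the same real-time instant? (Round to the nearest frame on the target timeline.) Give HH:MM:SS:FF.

00:14:33:03

Source frame index: (0×3600 + 14×60 + 34) × 48 + 0 = 41952.
Real time: 41952 / (48) = 874 s.
Target frame: (874) × (24000/1001) = 20976000/1001 ≈ 20955.045 → 20955.
At 24 labels/s: frame 20955 → 00:14:33:03.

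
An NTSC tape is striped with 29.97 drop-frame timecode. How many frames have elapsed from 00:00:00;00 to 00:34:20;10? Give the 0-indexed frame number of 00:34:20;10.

61748

As if non-drop at 30 labels/s: (0 × 3600 + 34 × 60 + 20) × 30 + 10 = 61810.
Minute boundaries passed: 34; those not divisible by 10: 34 − 3 = 31; dropped labels = 2 × 31 = 62.
Actual frame index = 61810 − 62 = 61748.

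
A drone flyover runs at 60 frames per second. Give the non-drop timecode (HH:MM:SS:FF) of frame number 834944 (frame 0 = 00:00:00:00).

834944 ÷ 60 = 13915 full seconds, remainder 44 frames.
13915 s = 3 h 51 min 55 s.
Timecode: 03:51:55:44.

03:51:55:44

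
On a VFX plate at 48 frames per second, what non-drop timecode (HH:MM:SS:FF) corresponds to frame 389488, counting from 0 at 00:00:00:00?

02:15:14:16

389488 ÷ 48 = 8114 full seconds, remainder 16 frames.
8114 s = 2 h 15 min 14 s.
Timecode: 02:15:14:16.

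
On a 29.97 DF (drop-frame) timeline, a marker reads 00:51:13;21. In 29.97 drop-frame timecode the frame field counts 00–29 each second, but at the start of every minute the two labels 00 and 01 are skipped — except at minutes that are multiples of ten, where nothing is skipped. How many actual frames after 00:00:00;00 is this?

92119

Complete 10-minute blocks: 5, each 17982 frames → 89910.
Remaining 1 whole minute in the current block: 1800 + 0 × 1798 = 1800 frames.
Within the current minute: 13 × 30 + 21 − 2 = 409 (labels ;00/;01 skipped at this minute). Total = 89910 + 1800 + 409 = 92119.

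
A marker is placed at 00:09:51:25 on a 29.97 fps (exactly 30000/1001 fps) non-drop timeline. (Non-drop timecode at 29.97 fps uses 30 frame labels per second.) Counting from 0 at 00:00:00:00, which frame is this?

17755

Total seconds to the label: (0 × 3600 + 9 × 60 + 51) = 591.
Frame index = 591 × 30 + 25 = 17755.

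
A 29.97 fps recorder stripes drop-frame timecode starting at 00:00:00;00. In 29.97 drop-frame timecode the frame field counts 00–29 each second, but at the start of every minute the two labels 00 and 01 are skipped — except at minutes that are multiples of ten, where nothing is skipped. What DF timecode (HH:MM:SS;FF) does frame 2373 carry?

00:01:19;05

Ten DF minutes hold 17982 frames, so frame 2373 lies in block 0 (frames 0–17981) with 2373 frames into that block.
The block's first minute is 1800 frames and the rest 1798 each; 2373 frames reaches minute 1, so 0 × 18 + 1 × 2 = 2 labels have been skipped so far.
Adding those back, label number 2373 + 2 = 2375 at 30 labels/s is 79 s + 5 f = 0 h 1 min 19 s frame 5, i.e. 00:01:19;05.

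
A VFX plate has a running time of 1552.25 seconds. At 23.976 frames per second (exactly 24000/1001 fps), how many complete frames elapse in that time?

37216 frames

Frames = 1552.25 × 24000/1001 = 5322000/143 ≈ 37216.7832.
Complete frames: 37216.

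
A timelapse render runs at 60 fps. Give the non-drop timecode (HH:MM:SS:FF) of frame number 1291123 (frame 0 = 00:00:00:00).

05:58:38:43

1291123 ÷ 60 = 21518 full seconds, remainder 43 frames.
21518 s = 5 h 58 min 38 s.
Timecode: 05:58:38:43.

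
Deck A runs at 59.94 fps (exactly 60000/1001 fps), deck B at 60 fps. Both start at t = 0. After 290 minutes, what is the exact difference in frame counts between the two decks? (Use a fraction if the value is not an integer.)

1044000/1001 frames

290 min = 17400 s.
A emits 60000/1001 × 17400 = 1044000000/1001 frames; B emits 60 × 17400 = 1044000.
Difference = 1044000/1001 frames (≈ 1042.9570); B is ahead of A.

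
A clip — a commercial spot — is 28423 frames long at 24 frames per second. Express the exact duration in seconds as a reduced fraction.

28423/24 seconds

Running time = 28423 ÷ (24) = 28423 × 1/24 = 28423/24 s.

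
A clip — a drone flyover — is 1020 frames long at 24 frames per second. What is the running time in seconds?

42.5 seconds

Running time = 1020 / (24) = 42.5 s.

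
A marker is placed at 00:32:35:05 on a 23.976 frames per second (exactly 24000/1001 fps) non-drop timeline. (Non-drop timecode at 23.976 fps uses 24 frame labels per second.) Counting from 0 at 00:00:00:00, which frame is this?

Total seconds to the label: (0 × 3600 + 32 × 60 + 35) = 1955.
Frame index = 1955 × 24 + 5 = 46925.

frame 46925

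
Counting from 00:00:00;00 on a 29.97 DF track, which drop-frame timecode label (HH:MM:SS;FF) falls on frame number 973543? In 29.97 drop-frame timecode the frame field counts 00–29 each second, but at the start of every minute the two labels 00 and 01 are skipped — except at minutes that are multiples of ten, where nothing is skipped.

Ten DF minutes hold 17982 frames, so frame 973543 lies in block 54 (frames 971028–989009) with 2515 frames into that block.
The block's first minute is 1800 frames and the rest 1798 each; 2515 frames reaches minute 1, so 54 × 18 + 1 × 2 = 974 labels have been skipped so far.
Adding those back, label number 973543 + 974 = 974517 at 30 labels/s is 32483 s + 27 f = 9 h 1 min 23 s frame 27, i.e. 09:01:23;27.

09:01:23;27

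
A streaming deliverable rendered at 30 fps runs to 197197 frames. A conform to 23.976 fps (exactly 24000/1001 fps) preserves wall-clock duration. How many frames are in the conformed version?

157600 frames

Target frames = source frames × (target rate / source rate) = 197197 × (24000/1001)/(30) = 197197 × 800/1001 = 157600.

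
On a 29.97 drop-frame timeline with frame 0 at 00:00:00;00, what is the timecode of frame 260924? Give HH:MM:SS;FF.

02:25:06;06

Ten DF minutes hold 17982 frames, so frame 260924 lies in block 14 (frames 251748–269729) with 9176 frames into that block.
The block's first minute is 1800 frames and the rest 1798 each; 9176 frames reaches minute 5, so 14 × 18 + 5 × 2 = 262 labels have been skipped so far.
Adding those back, label number 260924 + 262 = 261186 at 30 labels/s is 8706 s + 6 f = 2 h 25 min 6 s frame 6, i.e. 02:25:06;06.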